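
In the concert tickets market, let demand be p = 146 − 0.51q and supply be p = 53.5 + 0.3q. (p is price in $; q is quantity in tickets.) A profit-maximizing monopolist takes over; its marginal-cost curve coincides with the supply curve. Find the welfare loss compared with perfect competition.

$788.43

Competitive equilibrium: 146 − 0.51q = 53.5 + 0.3q → q* = 114.19753, p* = 87.75926.
Marginal revenue: MR = 146 − 1.02q. Set MR = MC: 146 − 1.02q = 53.5 + 0.3q → q_m = 70.07576.
Price p_m = 146 − 0.51·70.07576 = 110.26136; MC(q_m) = 53.5 + 0.3·70.07576 = 74.52273.
Competitive q* = 114.19753, so Δq = 44.12177; wedge = 110.26136 − 74.52273 = 35.73863.
DWL = ½ × 44.12177 × 35.73863 = $788.43.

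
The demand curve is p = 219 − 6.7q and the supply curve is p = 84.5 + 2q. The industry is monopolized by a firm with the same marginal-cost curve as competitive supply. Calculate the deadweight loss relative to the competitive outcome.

196.79

Competitive equilibrium: 219 − 6.7q = 84.5 + 2q → q* = 15.4598, p* = 115.4195.
Marginal revenue: MR = 219 − 13.4q. Set MR = MC: 219 − 13.4q = 84.5 + 2q → q_m = 8.7338.
Price p_m = 219 − 6.7·8.7338 = 160.4835; MC(q_m) = 84.5 + 2·8.7338 = 101.9676.
Competitive q* = 15.4598, so Δq = 6.726; wedge = 160.4835 − 101.9676 = 58.5159.
Deadweight loss = ½ × 6.726 × 58.5159 = 196.79.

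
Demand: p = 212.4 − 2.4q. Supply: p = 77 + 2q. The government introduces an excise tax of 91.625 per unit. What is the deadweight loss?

Competitive equilibrium: 212.4 − 2.4q = 77 + 2q → q* = 30.7727, p* = 138.5455.
With the tax, the buyer price exceeds the seller price by 91.625: (212.4 − 2.4q) − (77 + 2q) = 91.625 → q' = 9.9489.
Δq = 30.7727 − 9.9489 = 20.8238; the wedge equals the tax, 91.625.
Welfare loss = ½ × 20.8238 × 91.625 = 953.99.

953.99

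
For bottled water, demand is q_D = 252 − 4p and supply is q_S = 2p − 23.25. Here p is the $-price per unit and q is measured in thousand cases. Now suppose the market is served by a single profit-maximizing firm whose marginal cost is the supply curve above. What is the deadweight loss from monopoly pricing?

$109.97 thousand

In inverse form: demand p = 63 − 0.25q, supply p = 11.625 + 0.5q.
Competitive equilibrium: 63 − 0.25q = 11.625 + 0.5q → q* = 68.5, p* = 45.875.
Marginal revenue: MR = 63 − 0.5q. Set MR = MC: 63 − 0.5q = 11.625 + 0.5q → q_m = 51.375.
Price p_m = 63 − 0.25·51.375 = 50.15625; MC(q_m) = 11.625 + 0.5·51.375 = 37.3125.
Competitive q* = 68.5, so Δq = 17.125; wedge = 50.15625 − 37.3125 = 12.84375.
Welfare loss = ½ × 17.125 × 12.84375 = $109.97 thousand.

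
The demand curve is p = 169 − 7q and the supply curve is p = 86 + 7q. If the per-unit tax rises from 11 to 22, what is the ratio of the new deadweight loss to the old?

4

Competitive equilibrium: 169 − 7q = 86 + 7q → q* = 5.9286, p* = 127.5.
For a per-unit tax t: Δq = t/14, so DWL = ½·t·(t/14) = t²/28.
At t = 11: DWL = 4.321. At t = 22: DWL = 17.286.
Ratio = (22/11)² = 4.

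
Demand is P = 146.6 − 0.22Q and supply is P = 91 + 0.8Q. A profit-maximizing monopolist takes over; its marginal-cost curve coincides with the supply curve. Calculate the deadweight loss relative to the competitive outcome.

47.70

Competitive equilibrium: 146.6 − 0.22Q = 91 + 0.8Q → Q* = 54.5098, P* = 134.6078.
Marginal revenue: MR = 146.6 − 0.44Q. Set MR = MC: 146.6 − 0.44Q = 91 + 0.8Q → Q_m = 44.8387.
Price P_m = 146.6 − 0.22·44.8387 = 136.7355; MC(Q_m) = 91 + 0.8·44.8387 = 126.871.
Competitive Q* = 54.5098, so ΔQ = 9.6711; wedge = 136.7355 − 126.871 = 9.8645.
Deadweight loss = ½ × 9.6711 × 9.8645 = 47.70.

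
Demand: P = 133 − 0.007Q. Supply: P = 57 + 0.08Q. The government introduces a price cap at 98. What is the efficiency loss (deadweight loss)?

Competitive equilibrium: 133 − 0.007Q = 57 + 0.08Q → Q* = 873.5632, P* = 126.8851.
At the ceiling P = 98, quantity supplied = (98 − 57)/0.08 = 512.5.
Willingness to pay at Q' = 512.5: 133 − 0.007·512.5 = 129.4125.
ΔQ = 873.5632 − 512.5 = 361.0632; wedge = 129.4125 − 98 = 31.4125.
DWL = ½ × 361.0632 × 31.4125 = 5670.95.

5670.95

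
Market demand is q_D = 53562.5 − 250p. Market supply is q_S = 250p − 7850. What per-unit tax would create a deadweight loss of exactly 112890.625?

In inverse form: demand p = 214.25 − 0.004q, supply p = 31.4 + 0.004q.
Competitive equilibrium: 214.25 − 0.004q = 31.4 + 0.004q → q* = 22856.25, p* = 122.825.
A tax t gives Δq = t/0.008 and wedge t, so DWL = t²/0.016.
t²/0.016 = 112890.625 → t² = 1806.25 → t = 42.5.

42.5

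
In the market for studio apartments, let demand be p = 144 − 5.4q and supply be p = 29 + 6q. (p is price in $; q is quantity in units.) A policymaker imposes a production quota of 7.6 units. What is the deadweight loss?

Competitive equilibrium: 144 − 5.4q = 29 + 6q → q* = 10.0877, p* = 89.5263.
At q = 7.6: demand price = 144 − 5.4·7.6 = 102.96; supply price = 29 + 6·7.6 = 74.6.
Δq = 10.0877 − 7.6 = 2.4877; wedge = 102.96 − 74.6 = 28.36.
Deadweight loss = ½ × 2.4877 × 28.36 = $35.28.

$35.28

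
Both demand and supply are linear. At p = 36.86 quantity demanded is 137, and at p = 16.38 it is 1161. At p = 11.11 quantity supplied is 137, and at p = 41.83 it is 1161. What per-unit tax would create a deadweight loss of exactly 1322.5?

Demand slope = (16.38 − 36.86)/(1161 − 137) = −0.02, so p = 39.6 − 0.02q.
Supply slope = (41.83 − 11.11)/(1161 − 137) = 0.03, so p = 7 + 0.03q.
Competitive equilibrium: 39.6 − 0.02q = 7 + 0.03q → q* = 652, p* = 26.56.
A tax t gives Δq = t/0.05 and wedge t, so DWL = t²/0.1.
t²/0.1 = 1322.5 → t² = 132.25 → t = 11.5.

11.5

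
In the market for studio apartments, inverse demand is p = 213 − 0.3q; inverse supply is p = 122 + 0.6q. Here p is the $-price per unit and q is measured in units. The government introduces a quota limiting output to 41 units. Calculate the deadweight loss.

Competitive equilibrium: 213 − 0.3q = 122 + 0.6q → q* = 101.1111, p* = 182.6667.
At q = 41: demand price = 213 − 0.3·41 = 200.7; supply price = 122 + 0.6·41 = 146.6.
Δq = 101.1111 − 41 = 60.1111; wedge = 200.7 − 146.6 = 54.1.
Deadweight loss = ½ × 60.1111 × 54.1 = $1626.01.

$1626.01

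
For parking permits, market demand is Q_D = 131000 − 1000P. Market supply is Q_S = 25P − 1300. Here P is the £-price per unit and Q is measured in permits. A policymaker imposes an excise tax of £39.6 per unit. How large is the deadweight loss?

£19123.90

In inverse form: demand P = 131 − 0.001Q, supply P = 52 + 0.04Q.
Competitive equilibrium: 131 − 0.001Q = 52 + 0.04Q → Q* = 1926.8293, P* = 129.0732.
With the tax, the buyer price exceeds the seller price by 39.6: (131 − 0.001Q) − (52 + 0.04Q) = 39.6 → Q' = 960.9756.
ΔQ = 1926.8293 − 960.9756 = 965.8537; the wedge equals the tax, 39.6.
The triangle = ½ × 965.8537 × 39.6 = £19123.90.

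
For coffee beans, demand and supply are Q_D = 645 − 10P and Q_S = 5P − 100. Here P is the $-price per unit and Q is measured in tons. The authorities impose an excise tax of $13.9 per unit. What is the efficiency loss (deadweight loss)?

In inverse form: demand P = 64.5 − 0.1Q, supply P = 20 + 0.2Q.
Competitive equilibrium: 64.5 − 0.1Q = 20 + 0.2Q → Q* = 148.3333, P* = 49.6667.
With the tax, the buyer price exceeds the seller price by 13.9: (64.5 − 0.1Q) − (20 + 0.2Q) = 13.9 → Q' = 102.
ΔQ = 148.3333 − 102 = 46.3333; the wedge equals the tax, 13.9.
Welfare loss = ½ × 46.3333 × 13.9 = $322.02.

$322.02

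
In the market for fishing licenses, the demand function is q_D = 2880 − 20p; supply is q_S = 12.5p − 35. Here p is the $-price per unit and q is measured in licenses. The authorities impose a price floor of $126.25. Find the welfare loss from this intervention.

In inverse form: demand p = 144 − 0.05q, supply p = 2.8 + 0.08q.
Competitive equilibrium: 144 − 0.05q = 2.8 + 0.08q → q* = 1086.15385, p* = 89.69231.
At the floor p = 126.25, quantity demanded = (144 − 126.25)/0.05 = 355.
Sellers' marginal cost at q' = 355: 2.8 + 0.08·355 = 31.2.
Δq = 1086.15385 − 355 = 731.15385; wedge = 126.25 − 31.2 = 95.05.
DWL = ½ × 731.15385 × 95.05 = $34748.09.

$34748.09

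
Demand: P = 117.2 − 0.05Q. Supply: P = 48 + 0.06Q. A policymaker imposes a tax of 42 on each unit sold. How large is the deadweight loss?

Competitive equilibrium: 117.2 − 0.05Q = 48 + 0.06Q → Q* = 629.0909, P* = 85.7455.
With the tax, the buyer price exceeds the seller price by 42: (117.2 − 0.05Q) − (48 + 0.06Q) = 42 → Q' = 247.2727.
ΔQ = 629.0909 − 247.2727 = 381.8182; the wedge equals the tax, 42.
Deadweight loss = ½ × 381.8182 × 42 = 8018.18.

8018.18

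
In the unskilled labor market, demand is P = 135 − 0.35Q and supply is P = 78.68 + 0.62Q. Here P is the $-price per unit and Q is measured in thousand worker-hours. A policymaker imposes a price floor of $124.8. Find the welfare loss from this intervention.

$405.61 thousand

Competitive equilibrium: 135 − 0.35Q = 78.68 + 0.62Q → Q* = 58.0619, P* = 114.6784.
At the floor P = 124.8, quantity demanded = (135 − 124.8)/0.35 = 29.1429.
Sellers' marginal cost at Q' = 29.1429: 78.68 + 0.62·29.1429 = 96.7486.
ΔQ = 58.0619 − 29.1429 = 28.919; wedge = 124.8 − 96.7486 = 28.0514.
The triangle = ½ × 28.919 × 28.0514 = $405.61 thousand.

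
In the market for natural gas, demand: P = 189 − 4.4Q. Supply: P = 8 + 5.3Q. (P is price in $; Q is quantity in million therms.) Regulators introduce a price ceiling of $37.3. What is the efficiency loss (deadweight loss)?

$836.31 million

Competitive equilibrium: 189 − 4.4Q = 8 + 5.3Q → Q* = 18.65979, P* = 106.89691.
At the ceiling P = 37.3, quantity supplied = (37.3 − 8)/5.3 = 5.5283.
Willingness to pay at Q' = 5.5283: 189 − 4.4·5.5283 = 164.67548.
ΔQ = 18.65979 − 5.5283 = 13.13149; wedge = 164.67548 − 37.3 = 127.37548.
DWL = ½ × 13.13149 × 127.37548 = $836.31 million.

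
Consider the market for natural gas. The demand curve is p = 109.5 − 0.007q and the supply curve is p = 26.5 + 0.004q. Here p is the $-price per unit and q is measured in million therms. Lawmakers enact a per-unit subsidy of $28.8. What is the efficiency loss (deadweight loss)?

$37701.82 million

Competitive equilibrium: 109.5 − 0.007q = 26.5 + 0.004q → q* = 7545.4545, p* = 56.6818.
The subsidy lowers effective supply by 28.8: p = 0.004q − 2.3.
New quantity: 109.5 − 0.007q = 0.004q − 2.3 → q' = 10163.6364.
Overproduction Δq = 10163.6364 − 7545.4545 = 2618.1819; wedge = subsidy = 28.8.
The triangle = ½ × 2618.1819 × 28.8 = $37701.82 million.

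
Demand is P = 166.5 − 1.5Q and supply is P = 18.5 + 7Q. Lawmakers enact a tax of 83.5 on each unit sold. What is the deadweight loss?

410.13

Competitive equilibrium: 166.5 − 1.5Q = 18.5 + 7Q → Q* = 17.41176, P* = 140.38235.
With the tax, the buyer price exceeds the seller price by 83.5: (166.5 − 1.5Q) − (18.5 + 7Q) = 83.5 → Q' = 7.58824.
ΔQ = 17.41176 − 7.58824 = 9.82352; the wedge equals the tax, 83.5.
DWL = ½ × 9.82352 × 83.5 = 410.13.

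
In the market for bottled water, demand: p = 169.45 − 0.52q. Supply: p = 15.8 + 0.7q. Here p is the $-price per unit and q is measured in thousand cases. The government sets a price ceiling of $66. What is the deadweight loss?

Competitive equilibrium: 169.45 − 0.52q = 15.8 + 0.7q → q* = 125.9426, p* = 103.9598.
At the ceiling p = 66, quantity supplied = (66 − 15.8)/0.7 = 71.7143.
Willingness to pay at q' = 71.7143: 169.45 − 0.52·71.7143 = 132.1586.
Δq = 125.9426 − 71.7143 = 54.2283; wedge = 132.1586 − 66 = 66.1586.
DWL = ½ × 54.2283 × 66.1586 = $1793.83 thousand.

$1793.83 thousand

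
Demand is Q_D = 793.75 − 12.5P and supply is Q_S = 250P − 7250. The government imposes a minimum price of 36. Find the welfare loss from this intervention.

In inverse form: demand P = 63.5 − 0.08Q, supply P = 29 + 0.004Q.
Competitive equilibrium: 63.5 − 0.08Q = 29 + 0.004Q → Q* = 410.7143, P* = 30.6429.
At the floor P = 36, quantity demanded = (63.5 − 36)/0.08 = 343.75.
Sellers' marginal cost at Q' = 343.75: 29 + 0.004·343.75 = 30.375.
ΔQ = 410.7143 − 343.75 = 66.9643; wedge = 36 − 30.375 = 5.625.
The triangle = ½ × 66.9643 × 5.625 = 188.34.

188.34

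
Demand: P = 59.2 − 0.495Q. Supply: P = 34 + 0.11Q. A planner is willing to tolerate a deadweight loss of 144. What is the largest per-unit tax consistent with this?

13.2

Competitive equilibrium: 59.2 − 0.495Q = 34 + 0.11Q → Q* = 41.6529, P* = 38.5818.
A tax t gives ΔQ = t/0.605 and wedge t, so DWL = t²/1.21.
t²/1.21 = 144 → t² = 174.24 → t = 13.2.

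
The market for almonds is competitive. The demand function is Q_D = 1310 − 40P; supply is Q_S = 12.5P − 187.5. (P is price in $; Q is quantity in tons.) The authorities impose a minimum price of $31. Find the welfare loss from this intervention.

$515.05

In inverse form: demand P = 32.75 − 0.025Q, supply P = 15 + 0.08Q.
Competitive equilibrium: 32.75 − 0.025Q = 15 + 0.08Q → Q* = 169.0476, P* = 28.5238.
At the floor P = 31, quantity demanded = (32.75 − 31)/0.025 = 70.
Sellers' marginal cost at Q' = 70: 15 + 0.08·70 = 20.6.
ΔQ = 169.0476 − 70 = 99.0476; wedge = 31 − 20.6 = 10.4.
Deadweight loss = ½ × 99.0476 × 10.4 = $515.05.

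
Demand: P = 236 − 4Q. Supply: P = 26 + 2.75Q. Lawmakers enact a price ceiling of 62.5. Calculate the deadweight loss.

Competitive equilibrium: 236 − 4Q = 26 + 2.75Q → Q* = 31.1111, P* = 111.5556.
At the ceiling P = 62.5, quantity supplied = (62.5 − 26)/2.75 = 13.2727.
Willingness to pay at Q' = 13.2727: 236 − 4·13.2727 = 182.9092.
ΔQ = 31.1111 − 13.2727 = 17.8384; wedge = 182.9092 − 62.5 = 120.4092.
DWL = ½ × 17.8384 × 120.4092 = 1073.95.

1073.95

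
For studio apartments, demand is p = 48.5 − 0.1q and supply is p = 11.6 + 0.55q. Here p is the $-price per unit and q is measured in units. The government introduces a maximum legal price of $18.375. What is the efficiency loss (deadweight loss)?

$642.17

Competitive equilibrium: 48.5 − 0.1q = 11.6 + 0.55q → q* = 56.7692, p* = 42.8231.
At the ceiling p = 18.375, quantity supplied = (18.375 − 11.6)/0.55 = 12.3182.
Willingness to pay at q' = 12.3182: 48.5 − 0.1·12.3182 = 47.2682.
Δq = 56.7692 − 12.3182 = 44.451; wedge = 47.2682 − 18.375 = 28.8932.
Welfare loss = ½ × 44.451 × 28.8932 = $642.17.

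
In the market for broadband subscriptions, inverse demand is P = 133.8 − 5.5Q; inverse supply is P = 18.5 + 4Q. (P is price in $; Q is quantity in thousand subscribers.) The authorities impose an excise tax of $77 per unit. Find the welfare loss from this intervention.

Competitive equilibrium: 133.8 − 5.5Q = 18.5 + 4Q → Q* = 12.1368, P* = 67.0474.
With the tax, the buyer price exceeds the seller price by 77: (133.8 − 5.5Q) − (18.5 + 4Q) = 77 → Q' = 4.0316.
ΔQ = 12.1368 − 4.0316 = 8.1052; the wedge equals the tax, 77.
The triangle = ½ × 8.1052 × 77 = $312.05 thousand.

$312.05 thousand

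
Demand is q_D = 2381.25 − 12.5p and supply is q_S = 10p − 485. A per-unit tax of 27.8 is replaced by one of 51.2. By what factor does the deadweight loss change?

In inverse form: demand p = 190.5 − 0.08q, supply p = 48.5 + 0.1q.
Competitive equilibrium: 190.5 − 0.08q = 48.5 + 0.1q → q* = 788.8889, p* = 127.3889.
For a per-unit tax t: Δq = t/0.18, so DWL = ½·t·(t/0.18) = t²/0.36.
At t = 27.8: DWL = 2146.778. At t = 51.2: DWL = 7281.778.
Ratio = (51.2/27.8)² = 3.392.

3.392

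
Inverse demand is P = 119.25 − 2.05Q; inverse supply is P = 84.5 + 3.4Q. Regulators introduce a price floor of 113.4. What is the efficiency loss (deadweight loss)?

33.81

Competitive equilibrium: 119.25 − 2.05Q = 84.5 + 3.4Q → Q* = 6.3761, P* = 106.1789.
At the floor P = 113.4, quantity demanded = (119.25 − 113.4)/2.05 = 2.8537.
Sellers' marginal cost at Q' = 2.8537: 84.5 + 3.4·2.8537 = 94.2026.
ΔQ = 6.3761 − 2.8537 = 3.5224; wedge = 113.4 − 94.2026 = 19.1974.
DWL = ½ × 3.5224 × 19.1974 = 33.81.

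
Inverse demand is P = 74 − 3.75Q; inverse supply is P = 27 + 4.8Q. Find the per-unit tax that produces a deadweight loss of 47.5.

Competitive equilibrium: 74 − 3.75Q = 27 + 4.8Q → Q* = 5.4971, P* = 53.386.
A tax t gives ΔQ = t/8.55 and wedge t, so DWL = t²/17.1.
t²/17.1 = 47.5 → t² = 812.25 → t = 28.5.

28.5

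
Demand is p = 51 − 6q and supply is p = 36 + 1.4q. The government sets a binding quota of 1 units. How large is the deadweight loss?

3.90

Competitive equilibrium: 51 − 6q = 36 + 1.4q → q* = 2.027, p* = 38.8378.
At q = 1: demand price = 51 − 6·1 = 45; supply price = 36 + 1.4·1 = 37.4.
Δq = 2.027 − 1 = 1.027; wedge = 45 − 37.4 = 7.6.
The triangle = ½ × 1.027 × 7.6 = 3.90.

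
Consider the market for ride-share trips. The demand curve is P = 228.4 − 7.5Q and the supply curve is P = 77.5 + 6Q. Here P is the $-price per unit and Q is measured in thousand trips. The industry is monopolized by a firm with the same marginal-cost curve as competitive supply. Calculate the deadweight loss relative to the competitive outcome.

Competitive equilibrium: 228.4 − 7.5Q = 77.5 + 6Q → Q* = 11.1778, P* = 144.5667.
Marginal revenue: MR = 228.4 − 15Q. Set MR = MC: 228.4 − 15Q = 77.5 + 6Q → Q_m = 7.1857.
Price P_m = 228.4 − 7.5·7.1857 = 174.5073; MC(Q_m) = 77.5 + 6·7.1857 = 120.6142.
Competitive Q* = 11.1778, so ΔQ = 3.9921; wedge = 174.5073 − 120.6142 = 53.8931.
Deadweight loss = ½ × 3.9921 × 53.8931 = $107.57 thousand.

$107.57 thousand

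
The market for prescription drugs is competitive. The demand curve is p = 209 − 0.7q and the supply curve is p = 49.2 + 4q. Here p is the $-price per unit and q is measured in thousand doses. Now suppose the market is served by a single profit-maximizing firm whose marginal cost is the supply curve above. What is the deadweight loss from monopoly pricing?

Competitive equilibrium: 209 − 0.7q = 49.2 + 4q → q* = 34, p* = 185.2.
Marginal revenue: MR = 209 − 1.4q. Set MR = MC: 209 − 1.4q = 49.2 + 4q → q_m = 29.5926.
Price p_m = 209 − 0.7·29.5926 = 188.2852; MC(q_m) = 49.2 + 4·29.5926 = 167.5704.
Competitive q* = 34, so Δq = 4.4074; wedge = 188.2852 − 167.5704 = 20.7148.
DWL = ½ × 4.4074 × 20.7148 = $45.65 thousand.

$45.65 thousand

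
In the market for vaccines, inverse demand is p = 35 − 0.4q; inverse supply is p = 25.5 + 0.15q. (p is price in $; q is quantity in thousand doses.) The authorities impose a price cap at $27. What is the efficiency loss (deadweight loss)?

$14.55 thousand

Competitive equilibrium: 35 − 0.4q = 25.5 + 0.15q → q* = 17.2727, p* = 28.0909.
At the ceiling p = 27, quantity supplied = (27 − 25.5)/0.15 = 10.
Willingness to pay at q' = 10: 35 − 0.4·10 = 31.
Δq = 17.2727 − 10 = 7.2727; wedge = 31 − 27 = 4.
The triangle = ½ × 7.2727 × 4 = $14.55 thousand.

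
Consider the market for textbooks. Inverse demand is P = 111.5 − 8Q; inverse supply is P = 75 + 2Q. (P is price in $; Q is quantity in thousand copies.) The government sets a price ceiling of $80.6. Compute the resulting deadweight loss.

Competitive equilibrium: 111.5 − 8Q = 75 + 2Q → Q* = 3.65, P* = 82.3.
At the ceiling P = 80.6, quantity supplied = (80.6 − 75)/2 = 2.8.
Willingness to pay at Q' = 2.8: 111.5 − 8·2.8 = 89.1.
ΔQ = 3.65 − 2.8 = 0.85; wedge = 89.1 − 80.6 = 8.5.
DWL = ½ × 0.85 × 8.5 = $3.61 thousand.

$3.61 thousand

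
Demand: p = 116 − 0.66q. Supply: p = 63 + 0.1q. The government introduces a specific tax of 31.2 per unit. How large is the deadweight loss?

Competitive equilibrium: 116 − 0.66q = 63 + 0.1q → q* = 69.7368, p* = 69.9737.
With the tax, the buyer price exceeds the seller price by 31.2: (116 − 0.66q) − (63 + 0.1q) = 31.2 → q' = 28.6842.
Δq = 69.7368 − 28.6842 = 41.0526; the wedge equals the tax, 31.2.
The triangle = ½ × 41.0526 × 31.2 = 640.42.

640.42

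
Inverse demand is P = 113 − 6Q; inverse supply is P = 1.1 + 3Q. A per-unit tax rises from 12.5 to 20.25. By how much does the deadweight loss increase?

Competitive equilibrium: 113 − 6Q = 1.1 + 3Q → Q* = 12.4333, P* = 38.4.
For a per-unit tax t: ΔQ = t/9, so DWL = ½·t·(t/9) = t²/18.
At t = 12.5: DWL = 8.681. At t = 20.25: DWL = 22.781.
Increase = 22.781 − 8.681 = 14.10.

14.10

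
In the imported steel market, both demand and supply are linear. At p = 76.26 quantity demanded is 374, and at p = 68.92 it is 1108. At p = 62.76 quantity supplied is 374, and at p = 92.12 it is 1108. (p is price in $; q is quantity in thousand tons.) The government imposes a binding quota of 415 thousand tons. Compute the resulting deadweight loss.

Demand slope = (68.92 − 76.26)/(1108 − 374) = −0.01, so p = 80 − 0.01q.
Supply slope = (92.12 − 62.76)/(1108 − 374) = 0.04, so p = 47.8 + 0.04q.
Competitive equilibrium: 80 − 0.01q = 47.8 + 0.04q → q* = 644, p* = 73.56.
At q = 415: demand price = 80 − 0.01·415 = 75.85; supply price = 47.8 + 0.04·415 = 64.4.
Δq = 644 − 415 = 229; wedge = 75.85 − 64.4 = 11.45.
The triangle = ½ × 229 × 11.45 = $1311.025 thousand.

$1311.025 thousand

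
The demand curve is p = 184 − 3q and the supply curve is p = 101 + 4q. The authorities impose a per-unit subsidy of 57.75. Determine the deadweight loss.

238.22

Competitive equilibrium: 184 − 3q = 101 + 4q → q* = 11.8571, p* = 148.4286.
The subsidy lowers effective supply by 57.75: p = 43.25 + 4q.
New quantity: 184 − 3q = 43.25 + 4q → q' = 20.1071.
Overproduction Δq = 20.1071 − 11.8571 = 8.25; wedge = subsidy = 57.75.
The triangle = ½ × 8.25 × 57.75 = 238.22.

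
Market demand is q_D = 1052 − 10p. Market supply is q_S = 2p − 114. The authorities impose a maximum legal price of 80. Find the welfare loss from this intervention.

In inverse form: demand p = 105.2 − 0.1q, supply p = 57 + 0.5q.
Competitive equilibrium: 105.2 − 0.1q = 57 + 0.5q → q* = 80.3333, p* = 97.1667.
At the ceiling p = 80, quantity supplied = (80 − 57)/0.5 = 46.
Willingness to pay at q' = 46: 105.2 − 0.1·46 = 100.6.
Δq = 80.3333 − 46 = 34.3333; wedge = 100.6 − 80 = 20.6.
Deadweight loss = ½ × 34.3333 × 20.6 = 353.63.

353.63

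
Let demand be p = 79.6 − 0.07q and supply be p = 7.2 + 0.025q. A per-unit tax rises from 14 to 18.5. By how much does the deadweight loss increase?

769.74

Competitive equilibrium: 79.6 − 0.07q = 7.2 + 0.025q → q* = 762.1053, p* = 26.2526.
For a per-unit tax t: Δq = t/0.095, so DWL = ½·t·(t/0.095) = t²/0.19.
At t = 14: DWL = 1031.579. At t = 18.5: DWL = 1801.316.
Increase = 1801.316 − 1031.579 = 769.74.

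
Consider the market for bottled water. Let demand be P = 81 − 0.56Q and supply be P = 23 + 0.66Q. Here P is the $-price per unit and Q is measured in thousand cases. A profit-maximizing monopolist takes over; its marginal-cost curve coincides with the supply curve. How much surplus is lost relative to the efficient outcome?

Competitive equilibrium: 81 − 0.56Q = 23 + 0.66Q → Q* = 47.541, P* = 54.377.
Marginal revenue: MR = 81 − 1.12Q. Set MR = MC: 81 − 1.12Q = 23 + 0.66Q → Q_m = 32.5843.
Price P_m = 81 − 0.56·32.5843 = 62.7528; MC(Q_m) = 23 + 0.66·32.5843 = 44.5056.
Competitive Q* = 47.541, so ΔQ = 14.9567; wedge = 62.7528 − 44.5056 = 18.2472.
Welfare loss = ½ × 14.9567 × 18.2472 = $136.46 thousand.

$136.46 thousand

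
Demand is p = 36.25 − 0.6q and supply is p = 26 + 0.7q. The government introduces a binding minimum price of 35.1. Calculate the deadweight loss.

23.15

Competitive equilibrium: 36.25 − 0.6q = 26 + 0.7q → q* = 7.8846, p* = 31.5192.
At the floor p = 35.1, quantity demanded = (36.25 − 35.1)/0.6 = 1.9167.
Sellers' marginal cost at q' = 1.9167: 26 + 0.7·1.9167 = 27.3417.
Δq = 7.8846 − 1.9167 = 5.9679; wedge = 35.1 − 27.3417 = 7.7583.
The triangle = ½ × 5.9679 × 7.7583 = 23.15.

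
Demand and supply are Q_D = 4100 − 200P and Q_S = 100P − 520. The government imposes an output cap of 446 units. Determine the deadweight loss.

In inverse form: demand P = 20.5 − 0.005Q, supply P = 5.2 + 0.01Q.
Competitive equilibrium: 20.5 − 0.005Q = 5.2 + 0.01Q → Q* = 1020, P* = 15.4.
At Q = 446: demand price = 20.5 − 0.005·446 = 18.27; supply price = 5.2 + 0.01·446 = 9.66.
ΔQ = 1020 − 446 = 574; wedge = 18.27 − 9.66 = 8.61.
Deadweight loss = ½ × 574 × 8.61 = 2471.07.

2471.07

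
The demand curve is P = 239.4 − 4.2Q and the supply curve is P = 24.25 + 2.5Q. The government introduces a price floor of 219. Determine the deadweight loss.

Competitive equilibrium: 239.4 − 4.2Q = 24.25 + 2.5Q → Q* = 32.1119, P* = 104.5299.
At the floor P = 219, quantity demanded = (239.4 − 219)/4.2 = 4.8571.
Sellers' marginal cost at Q' = 4.8571: 24.25 + 2.5·4.8571 = 36.3928.
ΔQ = 32.1119 − 4.8571 = 27.2548; wedge = 219 − 36.3928 = 182.6072.
The triangle = ½ × 27.2548 × 182.6072 = 2488.46.

2488.46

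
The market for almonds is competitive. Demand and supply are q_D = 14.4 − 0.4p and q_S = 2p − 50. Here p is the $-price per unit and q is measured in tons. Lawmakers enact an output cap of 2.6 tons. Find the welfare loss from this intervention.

In inverse form: demand p = 36 − 2.5q, supply p = 25 + 0.5q.
Competitive equilibrium: 36 − 2.5q = 25 + 0.5q → q* = 3.6667, p* = 26.8333.
At q = 2.6: demand price = 36 − 2.5·2.6 = 29.5; supply price = 25 + 0.5·2.6 = 26.3.
Δq = 3.6667 − 2.6 = 1.0667; wedge = 29.5 − 26.3 = 3.2.
Welfare loss = ½ × 1.0667 × 3.2 = $1.71.

$1.71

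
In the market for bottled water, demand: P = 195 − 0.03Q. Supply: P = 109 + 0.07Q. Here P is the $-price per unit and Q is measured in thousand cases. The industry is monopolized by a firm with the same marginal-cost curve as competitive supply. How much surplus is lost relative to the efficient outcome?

$1969.35 thousand

Competitive equilibrium: 195 − 0.03Q = 109 + 0.07Q → Q* = 860, P* = 169.2.
Marginal revenue: MR = 195 − 0.06Q. Set MR = MC: 195 − 0.06Q = 109 + 0.07Q → Q_m = 661.53846.
Price P_m = 195 − 0.03·661.53846 = 175.15385; MC(Q_m) = 109 + 0.07·661.53846 = 155.30769.
Competitive Q* = 860, so ΔQ = 198.46154; wedge = 175.15385 − 155.30769 = 19.84616.
DWL = ½ × 198.46154 × 19.84616 = $1969.35 thousand.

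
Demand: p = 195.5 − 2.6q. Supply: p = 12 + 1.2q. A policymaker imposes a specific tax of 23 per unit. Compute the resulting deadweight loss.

Competitive equilibrium: 195.5 − 2.6q = 12 + 1.2q → q* = 48.2895, p* = 69.9474.
With the tax, the buyer price exceeds the seller price by 23: (195.5 − 2.6q) − (12 + 1.2q) = 23 → q' = 42.2368.
Δq = 48.2895 − 42.2368 = 6.0527; the wedge equals the tax, 23.
DWL = ½ × 6.0527 × 23 = 69.61.

69.61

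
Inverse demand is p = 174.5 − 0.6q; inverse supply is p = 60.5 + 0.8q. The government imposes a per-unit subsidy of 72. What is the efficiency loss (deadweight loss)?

1851.43

Competitive equilibrium: 174.5 − 0.6q = 60.5 + 0.8q → q* = 81.4286, p* = 125.6429.
The subsidy lowers effective supply by 72: p = 0.8q − 11.5.
New quantity: 174.5 − 0.6q = 0.8q − 11.5 → q' = 132.8571.
Overproduction Δq = 132.8571 − 81.4286 = 51.4285; wedge = subsidy = 72.
The triangle = ½ × 51.4285 × 72 = 1851.43.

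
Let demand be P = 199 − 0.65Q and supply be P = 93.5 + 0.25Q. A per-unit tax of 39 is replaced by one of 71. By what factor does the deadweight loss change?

3.314

Competitive equilibrium: 199 − 0.65Q = 93.5 + 0.25Q → Q* = 117.2222, P* = 122.8056.
For a per-unit tax t: ΔQ = t/0.9, so DWL = ½·t·(t/0.9) = t²/1.8.
At t = 39: DWL = 845. At t = 71: DWL = 2800.556.
Ratio = (71/39)² = 3.314.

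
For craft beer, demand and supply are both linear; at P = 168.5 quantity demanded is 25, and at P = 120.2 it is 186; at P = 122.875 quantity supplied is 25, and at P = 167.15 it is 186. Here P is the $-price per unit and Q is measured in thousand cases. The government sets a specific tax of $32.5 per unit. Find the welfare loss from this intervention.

Demand slope = (120.2 − 168.5)/(186 − 25) = −0.3, so P = 176 − 0.3Q.
Supply slope = (167.15 − 122.875)/(186 − 25) = 0.275, so P = 116 + 0.275Q.
Competitive equilibrium: 176 − 0.3Q = 116 + 0.275Q → Q* = 104.3478, P* = 144.6957.
With the tax, the buyer price exceeds the seller price by 32.5: (176 − 0.3Q) − (116 + 0.275Q) = 32.5 → Q' = 47.8261.
ΔQ = 104.3478 − 47.8261 = 56.5217; the wedge equals the tax, 32.5.
The triangle = ½ × 56.5217 × 32.5 = $918.48 thousand.

$918.48 thousand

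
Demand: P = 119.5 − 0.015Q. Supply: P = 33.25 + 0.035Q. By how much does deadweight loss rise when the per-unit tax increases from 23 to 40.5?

11112.50

Competitive equilibrium: 119.5 − 0.015Q = 33.25 + 0.035Q → Q* = 1725, P* = 93.625.
For a per-unit tax t: ΔQ = t/0.05, so DWL = ½·t·(t/0.05) = t²/0.1.
At t = 23: DWL = 5290. At t = 40.5: DWL = 16402.5.
Increase = 16402.5 − 5290 = 11112.50.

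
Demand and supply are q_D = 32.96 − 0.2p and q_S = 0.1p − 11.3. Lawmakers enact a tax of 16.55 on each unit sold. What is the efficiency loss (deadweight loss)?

9.13

In inverse form: demand p = 164.8 − 5q, supply p = 113 + 10q.
Competitive equilibrium: 164.8 − 5q = 113 + 10q → q* = 3.4533, p* = 147.5333.
With the tax, the buyer price exceeds the seller price by 16.55: (164.8 − 5q) − (113 + 10q) = 16.55 → q' = 2.35.
Δq = 3.4533 − 2.35 = 1.1033; the wedge equals the tax, 16.55.
Welfare loss = ½ × 1.1033 × 16.55 = 9.13.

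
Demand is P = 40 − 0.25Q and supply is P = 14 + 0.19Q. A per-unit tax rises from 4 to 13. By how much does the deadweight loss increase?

Competitive equilibrium: 40 − 0.25Q = 14 + 0.19Q → Q* = 59.0909, P* = 25.2273.
For a per-unit tax t: ΔQ = t/0.44, so DWL = ½·t·(t/0.44) = t²/0.88.
At t = 4: DWL = 18.182. At t = 13: DWL = 192.045.
Increase = 192.045 − 18.182 = 173.86.

173.86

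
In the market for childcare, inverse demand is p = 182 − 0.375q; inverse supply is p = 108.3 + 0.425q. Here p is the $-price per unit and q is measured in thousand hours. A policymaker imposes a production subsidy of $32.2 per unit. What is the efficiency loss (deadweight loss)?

$648.025 thousand

Competitive equilibrium: 182 − 0.375q = 108.3 + 0.425q → q* = 92.125, p* = 147.4531.
The subsidy lowers effective supply by 32.2: p = 76.1 + 0.425q.
New quantity: 182 − 0.375q = 76.1 + 0.425q → q' = 132.375.
Overproduction Δq = 132.375 − 92.125 = 40.25; wedge = subsidy = 32.2.
Welfare loss = ½ × 40.25 × 32.2 = $648.025 thousand.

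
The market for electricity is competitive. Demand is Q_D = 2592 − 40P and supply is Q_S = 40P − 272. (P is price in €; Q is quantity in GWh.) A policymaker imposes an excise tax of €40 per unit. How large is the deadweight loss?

In inverse form: demand P = 64.8 − 0.025Q, supply P = 6.8 + 0.025Q.
Competitive equilibrium: 64.8 − 0.025Q = 6.8 + 0.025Q → Q* = 1160, P* = 35.8.
With the tax, the buyer price exceeds the seller price by 40: (64.8 − 0.025Q) − (6.8 + 0.025Q) = 40 → Q' = 360.
ΔQ = 1160 − 360 = 800; the wedge equals the tax, 40.
Deadweight loss = ½ × 800 × 40 = €16000.

€16000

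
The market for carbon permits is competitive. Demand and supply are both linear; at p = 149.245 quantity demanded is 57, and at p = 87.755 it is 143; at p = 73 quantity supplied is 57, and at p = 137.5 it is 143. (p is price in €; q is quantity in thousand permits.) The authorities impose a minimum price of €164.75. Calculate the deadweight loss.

€3981.92 thousand

Demand slope = (87.755 − 149.245)/(143 − 57) = −0.715, so p = 190 − 0.715q.
Supply slope = (137.5 − 73)/(143 − 57) = 0.75, so p = 30.25 + 0.75q.
Competitive equilibrium: 190 − 0.715q = 30.25 + 0.75q → q* = 109.0444, p* = 112.0333.
At the floor p = 164.75, quantity demanded = (190 − 164.75)/0.715 = 35.3147.
Sellers' marginal cost at q' = 35.3147: 30.25 + 0.75·35.3147 = 56.736.
Δq = 109.0444 − 35.3147 = 73.7297; wedge = 164.75 − 56.736 = 108.014.
Deadweight loss = ½ × 73.7297 × 108.014 = €3981.92 thousand.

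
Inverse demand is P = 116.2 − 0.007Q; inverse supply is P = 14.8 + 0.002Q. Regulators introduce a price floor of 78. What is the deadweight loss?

151877.55

Competitive equilibrium: 116.2 − 0.007Q = 14.8 + 0.002Q → Q* = 11266.666667, P* = 37.333333.
At the floor P = 78, quantity demanded = (116.2 − 78)/0.007 = 5457.142857.
Sellers' marginal cost at Q' = 5457.142857: 14.8 + 0.002·5457.142857 = 25.714286.
ΔQ = 11266.666667 − 5457.142857 = 5809.52381; wedge = 78 − 25.714286 = 52.285714.
Welfare loss = ½ × 5809.52381 × 52.285714 = 151877.55.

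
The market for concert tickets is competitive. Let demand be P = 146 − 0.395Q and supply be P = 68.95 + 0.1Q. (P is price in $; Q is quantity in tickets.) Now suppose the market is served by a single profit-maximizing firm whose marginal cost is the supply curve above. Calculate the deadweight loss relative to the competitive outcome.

$1181.20

Competitive equilibrium: 146 − 0.395Q = 68.95 + 0.1Q → Q* = 155.65657, P* = 84.51566.
Marginal revenue: MR = 146 − 0.79Q. Set MR = MC: 146 − 0.79Q = 68.95 + 0.1Q → Q_m = 86.57303.
Price P_m = 146 − 0.395·86.57303 = 111.80365; MC(Q_m) = 68.95 + 0.1·86.57303 = 77.6073.
Competitive Q* = 155.65657, so ΔQ = 69.08354; wedge = 111.80365 − 77.6073 = 34.19635.
Welfare loss = ½ × 69.08354 × 34.19635 = $1181.20.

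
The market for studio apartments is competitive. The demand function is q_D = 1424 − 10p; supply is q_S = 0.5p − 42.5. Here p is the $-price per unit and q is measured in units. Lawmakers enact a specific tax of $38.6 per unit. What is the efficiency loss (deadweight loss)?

In inverse form: demand p = 142.4 − 0.1q, supply p = 85 + 2q.
Competitive equilibrium: 142.4 − 0.1q = 85 + 2q → q* = 27.3333, p* = 139.6667.
With the tax, the buyer price exceeds the seller price by 38.6: (142.4 − 0.1q) − (85 + 2q) = 38.6 → q' = 8.9524.
Δq = 27.3333 − 8.9524 = 18.3809; the wedge equals the tax, 38.6.
DWL = ½ × 18.3809 × 38.6 = $354.75.

$354.75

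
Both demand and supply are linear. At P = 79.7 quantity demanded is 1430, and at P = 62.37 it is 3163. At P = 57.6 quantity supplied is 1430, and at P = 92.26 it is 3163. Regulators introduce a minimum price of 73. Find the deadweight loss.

Demand slope = (62.37 − 79.7)/(3163 − 1430) = −0.01, so P = 94 − 0.01Q.
Supply slope = (92.26 − 57.6)/(3163 − 1430) = 0.02, so P = 29 + 0.02Q.
Competitive equilibrium: 94 − 0.01Q = 29 + 0.02Q → Q* = 2166.6667, P* = 72.3333.
At the floor P = 73, quantity demanded = (94 − 73)/0.01 = 2100.
Sellers' marginal cost at Q' = 2100: 29 + 0.02·2100 = 71.
ΔQ = 2166.6667 − 2100 = 66.6667; wedge = 73 − 71 = 2.
Welfare loss = ½ × 66.6667 × 2 = 66.67.

66.67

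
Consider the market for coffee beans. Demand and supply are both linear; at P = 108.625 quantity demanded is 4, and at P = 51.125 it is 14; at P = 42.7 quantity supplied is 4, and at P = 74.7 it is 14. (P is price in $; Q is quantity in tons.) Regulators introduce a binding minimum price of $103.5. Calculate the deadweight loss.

Demand slope = (51.125 − 108.625)/(14 − 4) = −5.75, so P = 131.625 − 5.75Q.
Supply slope = (74.7 − 42.7)/(14 − 4) = 3.2, so P = 29.9 + 3.2Q.
Competitive equilibrium: 131.625 − 5.75Q = 29.9 + 3.2Q → Q* = 11.36592, P* = 66.27095.
At the floor P = 103.5, quantity demanded = (131.625 − 103.5)/5.75 = 4.8913.
Sellers' marginal cost at Q' = 4.8913: 29.9 + 3.2·4.8913 = 45.55216.
ΔQ = 11.36592 − 4.8913 = 6.47462; wedge = 103.5 − 45.55216 = 57.94784.
Deadweight loss = ½ × 6.47462 × 57.94784 = $187.60.

$187.60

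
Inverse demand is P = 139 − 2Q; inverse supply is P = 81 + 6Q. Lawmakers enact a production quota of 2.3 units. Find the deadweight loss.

Competitive equilibrium: 139 − 2Q = 81 + 6Q → Q* = 7.25, P* = 124.5.
At Q = 2.3: demand price = 139 − 2·2.3 = 134.4; supply price = 81 + 6·2.3 = 94.8.
ΔQ = 7.25 − 2.3 = 4.95; wedge = 134.4 − 94.8 = 39.6.
Welfare loss = ½ × 4.95 × 39.6 = 98.01.

98.01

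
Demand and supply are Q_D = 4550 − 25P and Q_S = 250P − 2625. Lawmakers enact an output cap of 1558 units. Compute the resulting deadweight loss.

In inverse form: demand P = 182 − 0.04Q, supply P = 10.5 + 0.004Q.
Competitive equilibrium: 182 − 0.04Q = 10.5 + 0.004Q → Q* = 3897.7273, P* = 26.0909.
At Q = 1558: demand price = 182 − 0.04·1558 = 119.68; supply price = 10.5 + 0.004·1558 = 16.732.
ΔQ = 3897.7273 − 1558 = 2339.7273; wedge = 119.68 − 16.732 = 102.948.
Deadweight loss = ½ × 2339.7273 × 102.948 = 120435.12.

120435.12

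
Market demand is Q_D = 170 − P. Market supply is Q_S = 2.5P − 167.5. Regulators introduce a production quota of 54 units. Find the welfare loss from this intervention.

In inverse form: demand P = 170 − Q, supply P = 67 + 0.4Q.
Competitive equilibrium: 170 − Q = 67 + 0.4Q → Q* = 73.5714, P* = 96.4286.
At Q = 54: demand price = 170 − 1·54 = 116; supply price = 67 + 0.4·54 = 88.6.
ΔQ = 73.5714 − 54 = 19.5714; wedge = 116 − 88.6 = 27.4.
The triangle = ½ × 19.5714 × 27.4 = 268.13.

268.13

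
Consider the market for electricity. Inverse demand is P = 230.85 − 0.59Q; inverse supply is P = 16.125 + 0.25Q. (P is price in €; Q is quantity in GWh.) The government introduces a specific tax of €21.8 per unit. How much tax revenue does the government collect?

Competitive equilibrium: 230.85 − 0.59Q = 16.125 + 0.25Q → Q* = 255.625, P* = 80.0313.
With the tax, the buyer price exceeds the seller price by 21.8: (230.85 − 0.59Q) − (16.125 + 0.25Q) = 21.8 → Q' = 229.6726.
Tax revenue = 21.8 × 229.6726 = €5006.86.

€5006.86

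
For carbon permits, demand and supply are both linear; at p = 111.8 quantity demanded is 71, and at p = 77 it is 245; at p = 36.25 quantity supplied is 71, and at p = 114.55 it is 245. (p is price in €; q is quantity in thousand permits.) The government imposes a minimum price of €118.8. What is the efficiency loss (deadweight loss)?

€7432.99 thousand

Demand slope = (77 − 111.8)/(245 − 71) = −0.2, so p = 126 − 0.2q.
Supply slope = (114.55 − 36.25)/(245 − 71) = 0.45, so p = 4.3 + 0.45q.
Competitive equilibrium: 126 − 0.2q = 4.3 + 0.45q → q* = 187.2308, p* = 88.5538.
At the floor p = 118.8, quantity demanded = (126 − 118.8)/0.2 = 36.
Sellers' marginal cost at q' = 36: 4.3 + 0.45·36 = 20.5.
Δq = 187.2308 − 36 = 151.2308; wedge = 118.8 − 20.5 = 98.3.
The triangle = ½ × 151.2308 × 98.3 = €7432.99 thousand.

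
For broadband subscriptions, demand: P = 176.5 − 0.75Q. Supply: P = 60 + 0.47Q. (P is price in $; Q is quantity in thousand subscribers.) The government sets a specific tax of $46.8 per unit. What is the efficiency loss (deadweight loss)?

Competitive equilibrium: 176.5 − 0.75Q = 60 + 0.47Q → Q* = 95.4918, P* = 104.8811.
With the tax, the buyer price exceeds the seller price by 46.8: (176.5 − 0.75Q) − (60 + 0.47Q) = 46.8 → Q' = 57.1311.
ΔQ = 95.4918 − 57.1311 = 38.3607; the wedge equals the tax, 46.8.
Welfare loss = ½ × 38.3607 × 46.8 = $897.64 thousand.

$897.64 thousand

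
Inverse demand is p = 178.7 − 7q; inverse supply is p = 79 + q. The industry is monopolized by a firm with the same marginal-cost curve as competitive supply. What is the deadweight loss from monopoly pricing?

135.30

Competitive equilibrium: 178.7 − 7q = 79 + q → q* = 12.4625, p* = 91.4625.
Marginal revenue: MR = 178.7 − 14q. Set MR = MC: 178.7 − 14q = 79 + q → q_m = 6.64667.
Price p_m = 178.7 − 7·6.64667 = 132.17331; MC(q_m) = 79 + 1·6.64667 = 85.64667.
Competitive q* = 12.4625, so Δq = 5.81583; wedge = 132.17331 − 85.64667 = 46.52664.
DWL = ½ × 5.81583 × 46.52664 = 135.30.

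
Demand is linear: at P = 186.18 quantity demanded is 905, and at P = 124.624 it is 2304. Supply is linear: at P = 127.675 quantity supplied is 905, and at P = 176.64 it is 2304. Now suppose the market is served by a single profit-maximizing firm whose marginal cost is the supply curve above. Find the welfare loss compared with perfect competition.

Demand slope = (124.624 − 186.18)/(2304 − 905) = −0.044, so P = 226 − 0.044Q.
Supply slope = (176.64 − 127.675)/(2304 − 905) = 0.035, so P = 96 + 0.035Q.
Competitive equilibrium: 226 − 0.044Q = 96 + 0.035Q → Q* = 1645.56962, P* = 153.59494.
Marginal revenue: MR = 226 − 0.088Q. Set MR = MC: 226 − 0.088Q = 96 + 0.035Q → Q_m = 1056.91057.
Price P_m = 226 − 0.044·1056.91057 = 179.49593; MC(Q_m) = 96 + 0.035·1056.91057 = 132.99187.
Competitive Q* = 1645.56962, so ΔQ = 588.65905; wedge = 179.49593 − 132.99187 = 46.50406.
Welfare loss = ½ × 588.65905 × 46.50406 = 13687.52.

13687.52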